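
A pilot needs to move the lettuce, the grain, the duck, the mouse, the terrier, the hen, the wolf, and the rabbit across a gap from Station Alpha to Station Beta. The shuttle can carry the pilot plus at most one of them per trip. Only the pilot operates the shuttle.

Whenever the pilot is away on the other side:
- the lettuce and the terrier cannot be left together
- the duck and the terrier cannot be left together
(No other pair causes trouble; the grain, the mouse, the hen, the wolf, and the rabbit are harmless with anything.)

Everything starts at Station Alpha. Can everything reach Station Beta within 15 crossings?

Counting alone: the pilot can take at most 1 across per trip to Station Beta, so moving all 8 needs at least 8 loaded trips out, with a return between consecutive ones — at least 15 crossings.
The safety rule pushes this higher. Following every safe sequence of crossings, the most of the 8 that can be at Station Beta as the shuttle arrives there on crossing 15 is 7 — never all 8.
So the move cannot be finished within 15 crossings. (The shortest complete plan takes 17:)
1. Pilot goes to Station Beta with the terrier.  [Station Alpha: the duck, the grain, the hen, the lettuce, the mouse, the rabbit, the wolf | Station Beta: the terrier]
2. Pilot goes back to Station Alpha alone.  [Station Alpha: the duck, the grain, the hen, the lettuce, the mouse, the rabbit, the wolf | Station Beta: the terrier]
3. Pilot goes to Station Beta with the lettuce.  [Station Alpha: the duck, the grain, the hen, the mouse, the rabbit, the wolf | Station Beta: the lettuce, the terrier]
4. Pilot goes back to Station Alpha with the terrier.  [Station Alpha: the duck, the grain, the hen, the mouse, the rabbit, the terrier, the wolf | Station Beta: the lettuce]
5. Pilot goes to Station Beta with the duck.  [Station Alpha: the grain, the hen, the mouse, the rabbit, the terrier, the wolf | Station Beta: the duck, the lettuce]
6. Pilot goes back to Station Alpha alone.  [Station Alpha: the grain, the hen, the mouse, the rabbit, the terrier, the wolf | Station Beta: the duck, the lettuce]
7. Pilot goes to Station Beta with the grain.  [Station Alpha: the hen, the mouse, the rabbit, the terrier, the wolf | Station Beta: the duck, the grain, the lettuce]
8. Pilot goes back to Station Alpha alone.  [Station Alpha: the hen, the mouse, the rabbit, the terrier, the wolf | Station Beta: the duck, the grain, the lettuce]
9. Pilot goes to Station Beta with the mouse.  [Station Alpha: the hen, the rabbit, the terrier, the wolf | Station Beta: the duck, the grain, the lettuce, the mouse]
10. Pilot goes back to Station Alpha alone.  [Station Alpha: the hen, the rabbit, the terrier, the wolf | Station Beta: the duck, the grain, the lettuce, the mouse]
11. Pilot goes to Station Beta with the hen.  [Station Alpha: the rabbit, the terrier, the wolf | Station Beta: the duck, the grain, the hen, the lettuce, the mouse]
12. Pilot goes back to Station Alpha alone.  [Station Alpha: the rabbit, the terrier, the wolf | Station Beta: the duck, the grain, the hen, the lettuce, the mouse]
13. Pilot goes to Station Beta with the wolf.  [Station Alpha: the rabbit, the terrier | Station Beta: the duck, the grain, the hen, the lettuce, the mouse, the wolf]
14. Pilot goes back to Station Alpha alone.  [Station Alpha: the rabbit, the terrier | Station Beta: the duck, the grain, the hen, the lettuce, the mouse, the wolf]
15. Pilot goes to Station Beta with the rabbit.  [Station Alpha: the terrier | Station Beta: the duck, the grain, the hen, the lettuce, the mouse, the rabbit, the wolf]
16. Pilot goes back to Station Alpha alone.  [Station Alpha: the terrier | Station Beta: the duck, the grain, the hen, the lettuce, the mouse, the rabbit, the wolf]
17. Pilot goes to Station Beta with the terrier.  [Station Alpha: — | Station Beta: the duck, the grain, the hen, the lettuce, the mouse, the rabbit, the terrier, the wolf]

No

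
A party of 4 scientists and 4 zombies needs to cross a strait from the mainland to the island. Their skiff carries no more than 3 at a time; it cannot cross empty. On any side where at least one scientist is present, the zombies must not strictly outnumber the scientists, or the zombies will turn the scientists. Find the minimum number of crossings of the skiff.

Counting alone: each trip to the island takes at most 3 across and each return brings at least 1 back, so after t trips out (and t−1 returns) at most 3t − (t−1) of the 8 are across; that first reaches 8 at t = 4, so at least 7 crossings are needed.
The safety rule pushes this higher. Following every safe sequence of crossings, the most of the 8 that can be at the island as the skiff arrives there on crossing 7 is 7 — never all 8.
So no plan with fewer than 9 crossings exists, and this one achieves 9:
1. 2 zombies → the island.  (the mainland: 4S 2Z; the island: 0S 2Z)
2. 1 zombie ← the mainland.  (the mainland: 4S 3Z; the island: 0S 1Z)
3. 3 zombies → the island.  (the mainland: 4S 0Z; the island: 0S 4Z)
4. 1 zombie ← the mainland.  (the mainland: 4S 1Z; the island: 0S 3Z)
5. 3 scientists → the island.  (the mainland: 1S 1Z; the island: 3S 3Z)
6. 1 scientist and 1 zombie ← the mainland.  (the mainland: 2S 2Z; the island: 2S 2Z)
7. 2 scientists → the island.  (the mainland: 0S 2Z; the island: 4S 2Z)
8. 1 zombie ← the mainland.  (the mainland: 0S 3Z; the island: 4S 1Z)
9. 3 zombies → the island.  (the mainland: 0S 0Z; the island: 4S 4Z)

9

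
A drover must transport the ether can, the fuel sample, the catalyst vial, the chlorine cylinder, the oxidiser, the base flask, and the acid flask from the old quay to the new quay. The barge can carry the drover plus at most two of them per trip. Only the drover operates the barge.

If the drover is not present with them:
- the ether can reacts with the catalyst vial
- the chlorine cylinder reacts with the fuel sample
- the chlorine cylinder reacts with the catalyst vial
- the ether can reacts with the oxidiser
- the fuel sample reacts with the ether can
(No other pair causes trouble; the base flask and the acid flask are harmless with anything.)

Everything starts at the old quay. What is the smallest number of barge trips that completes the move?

9

Counting alone: the drover can take at most 2 across per trip to the new quay, so moving all 7 needs at least 4 loaded trips out, with a return between consecutive ones — at least 7 crossings.
The safety rule pushes this higher. Following every safe sequence of crossings, the most of the 7 that can be at the new quay as the barge arrives there on crossing 7 is 6 — never all 7.
So no plan with fewer than 9 crossings exists, and this one achieves 9:
1. Drover goes to the new quay with the chlorine cylinder and the ether can.
2. Drover goes back to the old quay alone.
3. Drover goes to the new quay with the fuel sample.
4. Drover goes back to the old quay with the chlorine cylinder and the ether can.
5. Drover goes to the new quay with the catalyst vial and the oxidiser.
6. Drover goes back to the old quay alone.
7. Drover goes to the new quay with the acid flask and the base flask.
8. Drover goes back to the old quay alone.
9. Drover goes to the new quay with the chlorine cylinder and the ether can.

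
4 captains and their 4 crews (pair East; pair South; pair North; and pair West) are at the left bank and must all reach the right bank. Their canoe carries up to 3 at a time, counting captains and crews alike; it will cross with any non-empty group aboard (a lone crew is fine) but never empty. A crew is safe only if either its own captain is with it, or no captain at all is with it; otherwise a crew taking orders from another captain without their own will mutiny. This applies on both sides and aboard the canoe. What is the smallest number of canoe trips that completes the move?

Counting alone: each trip to the right bank takes at most 3 across and each return brings at least 1 back, so after t trips out (and t−1 returns) at most 3t − (t−1) of the 8 are across; that first reaches 8 at t = 4, so at least 7 crossings are needed.
The safety rule pushes this higher. Following every safe sequence of crossings, the most of the 8 that can be at the right bank as the canoe arrives there on crossing 7 is 7 — never all 8.
So no plan with fewer than 9 crossings exists, and this one achieves 9:
1. captain East and crew East cross → the right bank.
2. captain East crosses ← the left bank.
3. captain East, captain South, and crew South cross → the right bank.
4. captain East and crew East cross ← the left bank.
5. captain East, captain North, and captain West cross → the right bank.
6. crew South crosses ← the left bank.
7. crew East and crew South cross → the right bank.
8. crew East crosses ← the left bank.
9. crew East, crew North, and crew West cross → the right bank.

9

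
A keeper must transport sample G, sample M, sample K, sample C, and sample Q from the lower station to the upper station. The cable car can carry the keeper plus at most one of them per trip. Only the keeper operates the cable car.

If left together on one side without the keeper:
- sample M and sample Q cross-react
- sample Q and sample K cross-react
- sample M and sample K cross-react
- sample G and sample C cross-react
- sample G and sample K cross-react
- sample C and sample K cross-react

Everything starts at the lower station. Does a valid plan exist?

Whatever the first load, the items left behind include a forbidden pair without the keeper. No opening move is safe, so no plan exists.

No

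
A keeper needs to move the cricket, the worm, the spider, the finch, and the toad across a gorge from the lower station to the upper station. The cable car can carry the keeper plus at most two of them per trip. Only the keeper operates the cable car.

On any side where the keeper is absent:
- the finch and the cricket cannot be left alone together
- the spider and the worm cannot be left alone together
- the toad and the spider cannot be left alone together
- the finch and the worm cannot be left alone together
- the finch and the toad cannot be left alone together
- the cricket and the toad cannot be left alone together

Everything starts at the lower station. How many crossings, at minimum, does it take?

Whatever the first load, the items left behind include a forbidden pair without the keeper. No opening move is safe, so no plan exists.

impossible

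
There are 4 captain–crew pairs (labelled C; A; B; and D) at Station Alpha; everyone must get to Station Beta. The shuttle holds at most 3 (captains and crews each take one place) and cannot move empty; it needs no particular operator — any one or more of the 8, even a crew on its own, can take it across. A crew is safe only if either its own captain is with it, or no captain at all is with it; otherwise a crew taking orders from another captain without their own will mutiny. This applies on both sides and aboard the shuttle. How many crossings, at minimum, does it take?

Counting alone: each trip to Station Beta takes at most 3 across and each return brings at least 1 back, so after t trips out (and t−1 returns) at most 3t − (t−1) of the 8 are across; that first reaches 8 at t = 4, so at least 7 crossings are needed.
The safety rule pushes this higher. Following every safe sequence of crossings, the most of the 8 that can be at Station Beta as the shuttle arrives there on crossing 7 is 7 — never all 8.
So no plan with fewer than 9 crossings exists, and this one achieves 9:
1. captain C and crew C cross → Station Beta.
2. captain C crosses ← Station Alpha.
3. captain A, captain C, and crew A cross → Station Beta.
4. captain C and crew C cross ← Station Alpha.
5. captain B, captain C, and captain D cross → Station Beta.
6. crew A crosses ← Station Alpha.
7. crew A and crew C cross → Station Beta.
8. crew C crosses ← Station Alpha.
9. crew B, crew C, and crew D cross → Station Beta.

9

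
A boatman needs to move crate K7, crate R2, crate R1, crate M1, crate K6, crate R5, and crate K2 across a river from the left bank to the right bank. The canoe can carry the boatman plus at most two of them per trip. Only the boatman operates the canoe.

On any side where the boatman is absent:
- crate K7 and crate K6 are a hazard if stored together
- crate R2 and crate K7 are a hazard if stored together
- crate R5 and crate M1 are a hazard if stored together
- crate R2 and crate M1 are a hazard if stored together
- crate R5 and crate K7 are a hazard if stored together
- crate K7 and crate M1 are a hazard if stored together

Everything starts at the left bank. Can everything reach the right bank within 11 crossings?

Yes

Yes — this plan uses 11 crossings (≤ 11):
1. Boatman goes to the right bank with crate K7 and crate M1.  [the left bank: crate K2, crate K6, crate R1, crate R2, crate R5 | the right bank: crate K7, crate M1]
2. Boatman goes back to the left bank with crate K7.  [the left bank: crate K2, crate K6, crate K7, crate R1, crate R2, crate R5 | the right bank: crate M1]
3. Boatman goes to the right bank with crate K7 and crate R1.  [the left bank: crate K2, crate K6, crate R2, crate R5 | the right bank: crate K7, crate M1, crate R1]
4. Boatman goes back to the left bank with crate K7.  [the left bank: crate K2, crate K6, crate K7, crate R2, crate R5 | the right bank: crate M1, crate R1]
5. Boatman goes to the right bank with crate K6 and crate K7.  [the left bank: crate K2, crate R2, crate R5 | the right bank: crate K6, crate K7, crate M1, crate R1]
6. Boatman goes back to the left bank with crate K7.  [the left bank: crate K2, crate K7, crate R2, crate R5 | the right bank: crate K6, crate M1, crate R1]
7. Boatman goes to the right bank with crate K2 and crate K7.  [the left bank: crate R2, crate R5 | the right bank: crate K2, crate K6, crate K7, crate M1, crate R1]
8. Boatman goes back to the left bank with crate K7.  [the left bank: crate K7, crate R2, crate R5 | the right bank: crate K2, crate K6, crate M1, crate R1]
9. Boatman goes to the right bank with crate R2 and crate R5.  [the left bank: crate K7 | the right bank: crate K2, crate K6, crate M1, crate R1, crate R2, crate R5]
10. Boatman goes back to the left bank with crate M1.  [the left bank: crate K7, crate M1 | the right bank: crate K2, crate K6, crate R1, crate R2, crate R5]
11. Boatman goes to the right bank with crate K7 and crate M1.  [the left bank: — | the right bank: crate K2, crate K6, crate K7, crate M1, crate R1, crate R2, crate R5]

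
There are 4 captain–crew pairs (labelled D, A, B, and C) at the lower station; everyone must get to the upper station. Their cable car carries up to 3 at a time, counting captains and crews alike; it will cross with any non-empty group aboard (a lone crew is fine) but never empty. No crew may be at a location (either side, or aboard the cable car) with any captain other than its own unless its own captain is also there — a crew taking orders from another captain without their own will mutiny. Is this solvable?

1. captain D and crew D cross → the upper station.
2. captain D crosses ← the lower station.
3. captain A, captain D, and crew A cross → the upper station.
4. captain D and crew D cross ← the lower station.
5. captain B, captain C, and captain D cross → the upper station.
6. crew A crosses ← the lower station.
7. crew A and crew D cross → the upper station.
8. crew D crosses ← the lower station.
9. crew B, crew C, and crew D cross → the upper station.

Yes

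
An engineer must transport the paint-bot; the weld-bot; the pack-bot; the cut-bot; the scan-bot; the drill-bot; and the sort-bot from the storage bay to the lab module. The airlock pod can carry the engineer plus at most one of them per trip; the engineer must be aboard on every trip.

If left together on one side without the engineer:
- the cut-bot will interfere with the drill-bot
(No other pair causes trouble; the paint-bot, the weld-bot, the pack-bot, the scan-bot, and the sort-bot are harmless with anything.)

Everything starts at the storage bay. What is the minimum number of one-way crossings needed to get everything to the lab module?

Counting alone: the engineer can take at most 1 across per trip to the lab module, so moving all 7 needs at least 7 loaded trips out, with a return between consecutive ones — at least 13 crossings.
The plan below uses exactly 13 crossings, so it is optimal:
1. Engineer goes to the lab module with the cut-bot.  [the storage bay: the drill-bot, the pack-bot, the paint-bot, the scan-bot, the sort-bot, the weld-bot | the lab module: the cut-bot]
2. Engineer goes back to the storage bay alone.  [the storage bay: the drill-bot, the pack-bot, the paint-bot, the scan-bot, the sort-bot, the weld-bot | the lab module: the cut-bot]
3. Engineer goes to the lab module with the paint-bot.  [the storage bay: the drill-bot, the pack-bot, the scan-bot, the sort-bot, the weld-bot | the lab module: the cut-bot, the paint-bot]
4. Engineer goes back to the storage bay alone.  [the storage bay: the drill-bot, the pack-bot, the scan-bot, the sort-bot, the weld-bot | the lab module: the cut-bot, the paint-bot]
5. Engineer goes to the lab module with the weld-bot.  [the storage bay: the drill-bot, the pack-bot, the scan-bot, the sort-bot | the lab module: the cut-bot, the paint-bot, the weld-bot]
6. Engineer goes back to the storage bay alone.  [the storage bay: the drill-bot, the pack-bot, the scan-bot, the sort-bot | the lab module: the cut-bot, the paint-bot, the weld-bot]
7. Engineer goes to the lab module with the pack-bot.  [the storage bay: the drill-bot, the scan-bot, the sort-bot | the lab module: the cut-bot, the pack-bot, the paint-bot, the weld-bot]
8. Engineer goes back to the storage bay alone.  [the storage bay: the drill-bot, the scan-bot, the sort-bot | the lab module: the cut-bot, the pack-bot, the paint-bot, the weld-bot]
9. Engineer goes to the lab module with the scan-bot.  [the storage bay: the drill-bot, the sort-bot | the lab module: the cut-bot, the pack-bot, the paint-bot, the scan-bot, the weld-bot]
10. Engineer goes back to the storage bay alone.  [the storage bay: the drill-bot, the sort-bot | the lab module: the cut-bot, the pack-bot, the paint-bot, the scan-bot, the weld-bot]
11. Engineer goes to the lab module with the sort-bot.  [the storage bay: the drill-bot | the lab module: the cut-bot, the pack-bot, the paint-bot, the scan-bot, the sort-bot, the weld-bot]
12. Engineer goes back to the storage bay alone.  [the storage bay: the drill-bot | the lab module: the cut-bot, the pack-bot, the paint-bot, the scan-bot, the sort-bot, the weld-bot]
13. Engineer goes to the lab module with the drill-bot.  [the storage bay: — | the lab module: the cut-bot, the drill-bot, the pack-bot, the paint-bot, the scan-bot, the sort-bot, the weld-bot]

13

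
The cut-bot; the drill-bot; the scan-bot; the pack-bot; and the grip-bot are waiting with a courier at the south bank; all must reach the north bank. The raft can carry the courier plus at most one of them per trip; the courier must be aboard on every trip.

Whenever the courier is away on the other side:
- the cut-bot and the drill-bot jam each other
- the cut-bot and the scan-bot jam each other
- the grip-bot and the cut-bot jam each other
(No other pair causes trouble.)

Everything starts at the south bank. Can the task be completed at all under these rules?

No

Following every safe sequence of crossings from the start, the most of the 5 that can be at the north bank as the raft arrives there on crossings 1, 3, 5 is 1, 2, 3 respectively; the best ever achieved is 3 of 5.
From crossing 7 on, no configuration arises that was not already reachable earlier: only 18 distinct safe configurations (who is on which side, and where the raft is) can ever be reached, none of them has everyone across, and every continuation just revisits them. So no valid plan exists.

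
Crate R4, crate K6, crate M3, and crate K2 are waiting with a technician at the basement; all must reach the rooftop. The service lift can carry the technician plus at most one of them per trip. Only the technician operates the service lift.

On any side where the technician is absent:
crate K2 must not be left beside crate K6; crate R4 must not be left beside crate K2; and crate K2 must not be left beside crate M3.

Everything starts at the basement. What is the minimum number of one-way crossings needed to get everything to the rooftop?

Following every safe sequence of crossings from the start, the most of the 4 that can be at the rooftop as the service lift arrives there on crossings 1, 3 is 1, 2 respectively; the best ever achieved is 2 of 4.
From crossing 5 on, no configuration arises that was not already reachable earlier: only 9 distinct safe configurations (who is on which side, and where the service lift is) can ever be reached, none of them has everyone across, and every continuation just revisits them. So no valid plan exists.

impossible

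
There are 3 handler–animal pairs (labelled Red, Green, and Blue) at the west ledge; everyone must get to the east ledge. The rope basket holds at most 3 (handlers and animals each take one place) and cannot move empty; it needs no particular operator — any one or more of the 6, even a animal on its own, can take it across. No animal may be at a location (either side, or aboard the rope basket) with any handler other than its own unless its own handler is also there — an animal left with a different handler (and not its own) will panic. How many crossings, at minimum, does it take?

Counting alone: each trip to the east ledge takes at most 3 across and each return brings at least 1 back, so after t trips out (and t−1 returns) at most 3t − (t−1) of the 6 are across; that first reaches 6 at t = 3, so at least 5 crossings are needed.
The plan below uses exactly 5 crossings, so it is optimal:
1. animal Red and handler Red cross → the east ledge.
2. handler Red crosses ← the west ledge.
3. handler Blue, handler Green, and handler Red cross → the east ledge.
4. animal Red crosses ← the west ledge.
5. animal Blue, animal Green, and animal Red cross → the east ledge.

5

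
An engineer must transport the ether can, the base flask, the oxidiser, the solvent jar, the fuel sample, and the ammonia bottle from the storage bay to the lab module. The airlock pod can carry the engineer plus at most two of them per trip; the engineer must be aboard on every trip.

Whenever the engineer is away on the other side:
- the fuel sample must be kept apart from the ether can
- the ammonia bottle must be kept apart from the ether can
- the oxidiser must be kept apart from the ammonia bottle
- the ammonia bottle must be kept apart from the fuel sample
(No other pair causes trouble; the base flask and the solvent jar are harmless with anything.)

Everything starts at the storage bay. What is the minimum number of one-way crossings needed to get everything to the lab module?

Counting alone: the engineer can take at most 2 across per trip to the lab module, so moving all 6 needs at least 3 loaded trips out, with a return between consecutive ones — at least 5 crossings.
The safety rule pushes this higher. Following every safe sequence of crossings, the most of the 6 that can be at the lab module as the airlock pod arrives there on crossings 5, 7 is 4, 5 respectively — never all 6.
So no plan with fewer than 9 crossings exists, and this one achieves 9:
1. Engineer goes to the lab module with the ammonia bottle and the ether can.
2. Engineer goes back to the storage bay with the ether can.
3. Engineer goes to the lab module with the base flask and the ether can.
4. Engineer goes back to the storage bay with the ether can.
5. Engineer goes to the lab module with the ether can and the oxidiser.
6. Engineer goes back to the storage bay with the ammonia bottle.
7. Engineer goes to the lab module with the fuel sample and the solvent jar.
8. Engineer goes back to the storage bay with the ether can.
9. Engineer goes to the lab module with the ammonia bottle and the ether can.

9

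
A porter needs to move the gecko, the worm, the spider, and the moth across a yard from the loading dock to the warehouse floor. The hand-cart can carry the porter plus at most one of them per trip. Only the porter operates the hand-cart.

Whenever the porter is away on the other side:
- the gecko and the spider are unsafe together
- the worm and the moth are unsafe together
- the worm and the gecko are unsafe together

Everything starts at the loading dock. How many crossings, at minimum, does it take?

impossible

Whatever the first load, the items left behind include a forbidden pair without the porter. No opening move is safe, so no plan exists.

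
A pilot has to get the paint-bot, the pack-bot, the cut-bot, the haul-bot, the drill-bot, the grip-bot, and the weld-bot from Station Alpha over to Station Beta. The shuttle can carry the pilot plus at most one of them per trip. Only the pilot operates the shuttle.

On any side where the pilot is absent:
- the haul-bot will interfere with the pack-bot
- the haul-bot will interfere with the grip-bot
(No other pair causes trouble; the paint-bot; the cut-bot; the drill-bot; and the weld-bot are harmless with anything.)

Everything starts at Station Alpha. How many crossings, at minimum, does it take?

15

Counting alone: the pilot can take at most 1 across per trip to Station Beta, so moving all 7 needs at least 7 loaded trips out, with a return between consecutive ones — at least 13 crossings.
The safety rule pushes this higher. Following every safe sequence of crossings, the most of the 7 that can be at Station Beta as the shuttle arrives there on crossing 13 is 6 — never all 7.
So no plan with fewer than 15 crossings exists, and this one achieves 15:
1. Pilot goes to Station Beta with the haul-bot.
2. Pilot goes back to Station Alpha alone.
3. Pilot goes to Station Beta with the paint-bot.
4. Pilot goes back to Station Alpha alone.
5. Pilot goes to Station Beta with the pack-bot.
6. Pilot goes back to Station Alpha with the haul-bot.
7. Pilot goes to Station Beta with the grip-bot.
8. Pilot goes back to Station Alpha alone.
9. Pilot goes to Station Beta with the cut-bot.
10. Pilot goes back to Station Alpha alone.
11. Pilot goes to Station Beta with the drill-bot.
12. Pilot goes back to Station Alpha alone.
13. Pilot goes to Station Beta with the weld-bot.
14. Pilot goes back to Station Alpha alone.
15. Pilot goes to Station Beta with the haul-bot.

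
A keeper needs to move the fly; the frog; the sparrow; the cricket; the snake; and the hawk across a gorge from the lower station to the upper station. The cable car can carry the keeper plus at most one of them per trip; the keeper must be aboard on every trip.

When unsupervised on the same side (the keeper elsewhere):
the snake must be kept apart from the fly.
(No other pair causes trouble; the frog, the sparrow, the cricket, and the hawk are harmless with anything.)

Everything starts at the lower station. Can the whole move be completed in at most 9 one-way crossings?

Counting alone: the keeper can take at most 1 across per trip to the upper station, so moving all 6 needs at least 6 loaded trips out, with a return between consecutive ones — at least 11 crossings.
Since 9 < 11, 9 crossings cannot be enough. (The shortest complete plan in fact takes 11:)
1. Keeper goes to the upper station with the fly.
2. Keeper goes back to the lower station alone.
3. Keeper goes to the upper station with the frog.
4. Keeper goes back to the lower station alone.
5. Keeper goes to the upper station with the sparrow.
6. Keeper goes back to the lower station alone.
7. Keeper goes to the upper station with the cricket.
8. Keeper goes back to the lower station alone.
9. Keeper goes to the upper station with the hawk.
10. Keeper goes back to the lower station alone.
11. Keeper goes to the upper station with the snake.

No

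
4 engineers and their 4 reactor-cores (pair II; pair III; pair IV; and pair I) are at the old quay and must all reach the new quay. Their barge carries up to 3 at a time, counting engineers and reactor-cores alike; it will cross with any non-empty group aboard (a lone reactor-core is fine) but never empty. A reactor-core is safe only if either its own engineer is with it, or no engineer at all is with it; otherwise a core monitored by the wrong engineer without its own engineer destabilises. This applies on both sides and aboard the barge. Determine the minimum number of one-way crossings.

Counting alone: each trip to the new quay takes at most 3 across and each return brings at least 1 back, so after t trips out (and t−1 returns) at most 3t − (t−1) of the 8 are across; that first reaches 8 at t = 4, so at least 7 crossings are needed.
The safety rule pushes this higher. Following every safe sequence of crossings, the most of the 8 that can be at the new quay as the barge arrives there on crossing 7 is 7 — never all 8.
So no plan with fewer than 9 crossings exists, and this one achieves 9:
1. engineer II and reactor-core II cross → the new quay.
2. engineer II crosses ← the old quay.
3. engineer II, engineer III, and reactor-core III cross → the new quay.
4. engineer II and reactor-core II cross ← the old quay.
5. engineer I, engineer II, and engineer IV cross → the new quay.
6. reactor-core III crosses ← the old quay.
7. reactor-core II and reactor-core III cross → the new quay.
8. reactor-core II crosses ← the old quay.
9. reactor-core I, reactor-core II, and reactor-core IV cross → the new quay.

9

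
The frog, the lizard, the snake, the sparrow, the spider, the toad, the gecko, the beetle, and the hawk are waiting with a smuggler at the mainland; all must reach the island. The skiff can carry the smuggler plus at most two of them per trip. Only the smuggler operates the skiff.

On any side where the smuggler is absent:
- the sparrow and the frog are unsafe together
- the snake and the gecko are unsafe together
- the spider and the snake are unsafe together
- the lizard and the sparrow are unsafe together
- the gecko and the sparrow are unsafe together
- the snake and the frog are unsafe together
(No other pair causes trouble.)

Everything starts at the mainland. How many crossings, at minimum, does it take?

11

Counting alone: the smuggler can take at most 2 across per trip to the island, so moving all 9 needs at least 5 loaded trips out, with a return between consecutive ones — at least 9 crossings.
The safety rule pushes this higher. Following every safe sequence of crossings, the most of the 9 that can be at the island as the skiff arrives there on crossing 9 is 8 — never all 9.
So no plan with fewer than 11 crossings exists, and this one achieves 11:
1. Smuggler goes to the island with the snake and the sparrow.  [the mainland: the beetle, the frog, the gecko, the hawk, the lizard, the spider, the toad | the island: the snake, the sparrow]
2. Smuggler goes back to the mainland alone.  [the mainland: the beetle, the frog, the gecko, the hawk, the lizard, the spider, the toad | the island: the snake, the sparrow]
3. Smuggler goes to the island with the lizard.  [the mainland: the beetle, the frog, the gecko, the hawk, the spider, the toad | the island: the lizard, the snake, the sparrow]
4. Smuggler goes back to the mainland with the sparrow.  [the mainland: the beetle, the frog, the gecko, the hawk, the sparrow, the spider, the toad | the island: the lizard, the snake]
5. Smuggler goes to the island with the frog and the gecko.  [the mainland: the beetle, the hawk, the sparrow, the spider, the toad | the island: the frog, the gecko, the lizard, the snake]
6. Smuggler goes back to the mainland with the snake.  [the mainland: the beetle, the hawk, the snake, the sparrow, the spider, the toad | the island: the frog, the gecko, the lizard]
7. Smuggler goes to the island with the spider and the toad.  [the mainland: the beetle, the hawk, the snake, the sparrow | the island: the frog, the gecko, the lizard, the spider, the toad]
8. Smuggler goes back to the mainland alone.  [the mainland: the beetle, the hawk, the snake, the sparrow | the island: the frog, the gecko, the lizard, the spider, the toad]
9. Smuggler goes to the island with the beetle and the hawk.  [the mainland: the snake, the sparrow | the island: the beetle, the frog, the gecko, the hawk, the lizard, the spider, the toad]
10. Smuggler goes back to the mainland alone.  [the mainland: the snake, the sparrow | the island: the beetle, the frog, the gecko, the hawk, the lizard, the spider, the toad]
11. Smuggler goes to the island with the snake and the sparrow.  [the mainland: — | the island: the beetle, the frog, the gecko, the hawk, the lizard, the snake, the sparrow, the spider, the toad]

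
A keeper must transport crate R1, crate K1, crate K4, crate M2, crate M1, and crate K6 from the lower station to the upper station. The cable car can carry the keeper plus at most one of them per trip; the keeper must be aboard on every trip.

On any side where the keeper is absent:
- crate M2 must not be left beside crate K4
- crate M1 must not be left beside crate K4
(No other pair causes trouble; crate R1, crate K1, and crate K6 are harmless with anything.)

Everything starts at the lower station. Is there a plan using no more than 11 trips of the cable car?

No

Counting alone: the keeper can take at most 1 across per trip to the upper station, so moving all 6 needs at least 6 loaded trips out, with a return between consecutive ones — at least 11 crossings.
The safety rule pushes this higher. Following every safe sequence of crossings, the most of the 6 that can be at the upper station as the cable car arrives there on crossing 11 is 5 — never all 6.
So the move cannot be finished within 11 crossings. (The shortest complete plan takes 13:)
1. Keeper goes to the upper station with crate K4.
2. Keeper goes back to the lower station alone.
3. Keeper goes to the upper station with crate R1.
4. Keeper goes back to the lower station alone.
5. Keeper goes to the upper station with crate K1.
6. Keeper goes back to the lower station alone.
7. Keeper goes to the upper station with crate M2.
8. Keeper goes back to the lower station with crate K4.
9. Keeper goes to the upper station with crate M1.
10. Keeper goes back to the lower station alone.
11. Keeper goes to the upper station with crate K6.
12. Keeper goes back to the lower station alone.
13. Keeper goes to the upper station with crate K4.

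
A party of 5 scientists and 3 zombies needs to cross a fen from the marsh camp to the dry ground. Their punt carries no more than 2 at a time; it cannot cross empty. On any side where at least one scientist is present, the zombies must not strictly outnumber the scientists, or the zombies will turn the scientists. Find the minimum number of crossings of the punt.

13

Counting alone: each trip to the dry ground takes at most 2 across and each return brings at least 1 back, so after t trips out (and t−1 returns) at most 2t − (t−1) of the 8 are across; that first reaches 8 at t = 7, so at least 13 crossings are needed.
The plan below uses exactly 13 crossings, so it is optimal:
1. 2 zombies → the dry ground.  (the marsh camp: 5S 1Z; the dry ground: 0S 2Z)
2. 1 zombie ← the marsh camp.  (the marsh camp: 5S 2Z; the dry ground: 0S 1Z)
3. 2 zombies → the dry ground.  (the marsh camp: 5S 0Z; the dry ground: 0S 3Z)
4. 1 zombie ← the marsh camp.  (the marsh camp: 5S 1Z; the dry ground: 0S 2Z)
5. 2 scientists → the dry ground.  (the marsh camp: 3S 1Z; the dry ground: 2S 2Z)
6. 1 zombie ← the marsh camp.  (the marsh camp: 3S 2Z; the dry ground: 2S 1Z)
7. 1 scientist and 1 zombie → the dry ground.  (the marsh camp: 2S 1Z; the dry ground: 3S 2Z)
8. 1 zombie ← the marsh camp.  (the marsh camp: 2S 2Z; the dry ground: 3S 1Z)
9. 2 zombies → the dry ground.  (the marsh camp: 2S 0Z; the dry ground: 3S 3Z)
10. 1 zombie ← the marsh camp.  (the marsh camp: 2S 1Z; the dry ground: 3S 2Z)
11. 1 scientist and 1 zombie → the dry ground.  (the marsh camp: 1S 0Z; the dry ground: 4S 3Z)
12. 1 zombie ← the marsh camp.  (the marsh camp: 1S 1Z; the dry ground: 4S 2Z)
13. 1 scientist and 1 zombie → the dry ground.  (the marsh camp: 0S 0Z; the dry ground: 5S 3Z)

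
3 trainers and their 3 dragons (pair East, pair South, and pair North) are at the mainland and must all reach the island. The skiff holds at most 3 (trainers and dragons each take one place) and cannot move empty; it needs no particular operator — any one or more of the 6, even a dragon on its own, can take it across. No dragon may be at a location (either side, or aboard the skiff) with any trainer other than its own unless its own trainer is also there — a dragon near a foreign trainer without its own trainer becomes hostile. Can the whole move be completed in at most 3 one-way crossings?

Counting alone: each trip to the island takes at most 3 across and each return brings at least 1 back, so after t trips out (and t−1 returns) at most 3t − (t−1) of the 6 are across; that first reaches 6 at t = 3, so at least 5 crossings are needed.
Since 3 < 5, 3 crossings cannot be enough. (The shortest complete plan in fact takes 5:)
1. dragon East and trainer East cross → the island.
2. trainer East crosses ← the mainland.
3. trainer East, trainer North, and trainer South cross → the island.
4. dragon East crosses ← the mainland.
5. dragon East, dragon North, and dragon South cross → the island.

No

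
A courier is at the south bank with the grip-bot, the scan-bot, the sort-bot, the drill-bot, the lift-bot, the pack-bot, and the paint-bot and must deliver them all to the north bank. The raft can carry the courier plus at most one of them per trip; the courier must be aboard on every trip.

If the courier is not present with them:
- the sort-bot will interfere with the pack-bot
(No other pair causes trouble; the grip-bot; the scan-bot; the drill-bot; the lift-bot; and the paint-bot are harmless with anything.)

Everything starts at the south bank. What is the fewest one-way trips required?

Counting alone: the courier can take at most 1 across per trip to the north bank, so moving all 7 needs at least 7 loaded trips out, with a return between consecutive ones — at least 13 crossings.
The plan below uses exactly 13 crossings, so it is optimal:
1. Courier goes to the north bank with the sort-bot.
2. Courier goes back to the south bank alone.
3. Courier goes to the north bank with the grip-bot.
4. Courier goes back to the south bank alone.
5. Courier goes to the north bank with the scan-bot.
6. Courier goes back to the south bank alone.
7. Courier goes to the north bank with the drill-bot.
8. Courier goes back to the south bank alone.
9. Courier goes to the north bank with the lift-bot.
10. Courier goes back to the south bank alone.
11. Courier goes to the north bank with the paint-bot.
12. Courier goes back to the south bank alone.
13. Courier goes to the north bank with the pack-bot.

13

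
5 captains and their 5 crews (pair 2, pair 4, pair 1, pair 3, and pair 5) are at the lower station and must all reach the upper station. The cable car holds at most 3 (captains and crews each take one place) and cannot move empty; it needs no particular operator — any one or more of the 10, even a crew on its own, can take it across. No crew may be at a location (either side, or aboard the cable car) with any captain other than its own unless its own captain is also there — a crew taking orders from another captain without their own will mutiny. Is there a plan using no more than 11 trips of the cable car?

Yes — this plan uses 11 crossings (≤ 11):
1. captain 2 and crew 2 cross → the upper station.
2. captain 2 crosses ← the lower station.
3. crew 1, crew 3, and crew 4 cross → the upper station.
4. crew 2 crosses ← the lower station.
5. captain 1, captain 3, and captain 4 cross → the upper station.
6. captain 4 and crew 4 cross ← the lower station.
7. captain 2, captain 4, and captain 5 cross → the upper station.
8. crew 1 crosses ← the lower station.
9. crew 2 and crew 4 cross → the upper station.
10. crew 2 crosses ← the lower station.
11. crew 1, crew 2, and crew 5 cross → the upper station.

Yes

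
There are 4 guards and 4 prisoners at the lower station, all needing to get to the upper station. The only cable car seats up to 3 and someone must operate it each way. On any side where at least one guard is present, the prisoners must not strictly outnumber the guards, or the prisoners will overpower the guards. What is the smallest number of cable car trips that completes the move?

9

Counting alone: each trip to the upper station takes at most 3 across and each return brings at least 1 back, so after t trips out (and t−1 returns) at most 3t − (t−1) of the 8 are across; that first reaches 8 at t = 4, so at least 7 crossings are needed.
The safety rule pushes this higher. Following every safe sequence of crossings, the most of the 8 that can be at the upper station as the cable car arrives there on crossing 7 is 7 — never all 8.
So no plan with fewer than 9 crossings exists, and this one achieves 9:
1. 2 prisoners → the upper station.  (the lower station: 4G 2P; the upper station: 0G 2P)
2. 1 prisoner ← the lower station.  (the lower station: 4G 3P; the upper station: 0G 1P)
3. 3 prisoners → the upper station.  (the lower station: 4G 0P; the upper station: 0G 4P)
4. 1 prisoner ← the lower station.  (the lower station: 4G 1P; the upper station: 0G 3P)
5. 3 guards → the upper station.  (the lower station: 1G 1P; the upper station: 3G 3P)
6. 1 guard and 1 prisoner ← the lower station.  (the lower station: 2G 2P; the upper station: 2G 2P)
7. 2 guards → the upper station.  (the lower station: 0G 2P; the upper station: 4G 2P)
8. 1 prisoner ← the lower station.  (the lower station: 0G 3P; the upper station: 4G 1P)
9. 3 prisoners → the upper station.  (the lower station: 0G 0P; the upper station: 4G 4P)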